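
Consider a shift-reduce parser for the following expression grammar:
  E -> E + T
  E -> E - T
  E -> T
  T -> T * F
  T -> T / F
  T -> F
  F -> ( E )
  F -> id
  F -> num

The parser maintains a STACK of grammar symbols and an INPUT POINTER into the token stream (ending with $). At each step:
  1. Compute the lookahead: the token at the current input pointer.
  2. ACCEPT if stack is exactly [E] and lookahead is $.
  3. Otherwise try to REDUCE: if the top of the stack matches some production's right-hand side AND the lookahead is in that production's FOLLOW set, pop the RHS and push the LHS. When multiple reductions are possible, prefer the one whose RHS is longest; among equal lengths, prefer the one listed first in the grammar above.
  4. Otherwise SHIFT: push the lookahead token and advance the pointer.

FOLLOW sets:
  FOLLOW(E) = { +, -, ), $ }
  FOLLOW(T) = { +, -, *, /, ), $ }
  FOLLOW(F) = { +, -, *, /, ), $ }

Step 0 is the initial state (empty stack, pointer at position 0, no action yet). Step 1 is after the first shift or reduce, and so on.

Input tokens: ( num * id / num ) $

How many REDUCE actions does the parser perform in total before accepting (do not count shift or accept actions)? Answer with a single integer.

Step 1: shift (. Stack=[(] ptr=1 lookahead=num remaining=[num * id / num ) $]
Step 2: shift num. Stack=[( num] ptr=2 lookahead=* remaining=[* id / num ) $]
Step 3: reduce F->num. Stack=[( F] ptr=2 lookahead=* remaining=[* id / num ) $]
Step 4: reduce T->F. Stack=[( T] ptr=2 lookahead=* remaining=[* id / num ) $]
Step 5: shift *. Stack=[( T *] ptr=3 lookahead=id remaining=[id / num ) $]
Step 6: shift id. Stack=[( T * id] ptr=4 lookahead=/ remaining=[/ num ) $]
Step 7: reduce F->id. Stack=[( T * F] ptr=4 lookahead=/ remaining=[/ num ) $]
Step 8: reduce T->T * F. Stack=[( T] ptr=4 lookahead=/ remaining=[/ num ) $]
Step 9: shift /. Stack=[( T /] ptr=5 lookahead=num remaining=[num ) $]
Step 10: shift num. Stack=[( T / num] ptr=6 lookahead=) remaining=[) $]
Step 11: reduce F->num. Stack=[( T / F] ptr=6 lookahead=) remaining=[) $]
Step 12: reduce T->T / F. Stack=[( T] ptr=6 lookahead=) remaining=[) $]
Step 13: reduce E->T. Stack=[( E] ptr=6 lookahead=) remaining=[) $]
Step 14: shift ). Stack=[( E )] ptr=7 lookahead=$ remaining=[$]
Step 15: reduce F->( E ). Stack=[F] ptr=7 lookahead=$ remaining=[$]
Step 16: reduce T->F. Stack=[T] ptr=7 lookahead=$ remaining=[$]
Step 17: reduce E->T. Stack=[E] ptr=7 lookahead=$ remaining=[$]
Step 18: accept. Stack=[E] ptr=7 lookahead=$ remaining=[$]

Answer: 10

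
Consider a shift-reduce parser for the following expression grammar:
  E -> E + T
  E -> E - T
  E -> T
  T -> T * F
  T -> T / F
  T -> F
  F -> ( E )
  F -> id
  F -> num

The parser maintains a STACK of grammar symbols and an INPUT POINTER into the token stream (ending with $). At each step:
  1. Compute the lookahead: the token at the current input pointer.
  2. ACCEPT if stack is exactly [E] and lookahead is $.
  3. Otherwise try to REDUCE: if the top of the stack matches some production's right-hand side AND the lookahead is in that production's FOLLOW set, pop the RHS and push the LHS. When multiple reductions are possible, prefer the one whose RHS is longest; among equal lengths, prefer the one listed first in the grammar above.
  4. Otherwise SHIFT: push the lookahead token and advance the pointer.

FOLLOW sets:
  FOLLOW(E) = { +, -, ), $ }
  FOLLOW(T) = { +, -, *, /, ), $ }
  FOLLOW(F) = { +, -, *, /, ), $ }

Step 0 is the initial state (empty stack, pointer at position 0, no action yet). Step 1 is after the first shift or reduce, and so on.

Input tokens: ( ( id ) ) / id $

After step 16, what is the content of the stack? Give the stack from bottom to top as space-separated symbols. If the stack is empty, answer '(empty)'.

Step 1: shift (. Stack=[(] ptr=1 lookahead=( remaining=[( id ) ) / id $]
Step 2: shift (. Stack=[( (] ptr=2 lookahead=id remaining=[id ) ) / id $]
Step 3: shift id. Stack=[( ( id] ptr=3 lookahead=) remaining=[) ) / id $]
Step 4: reduce F->id. Stack=[( ( F] ptr=3 lookahead=) remaining=[) ) / id $]
Step 5: reduce T->F. Stack=[( ( T] ptr=3 lookahead=) remaining=[) ) / id $]
Step 6: reduce E->T. Stack=[( ( E] ptr=3 lookahead=) remaining=[) ) / id $]
Step 7: shift ). Stack=[( ( E )] ptr=4 lookahead=) remaining=[) / id $]
Step 8: reduce F->( E ). Stack=[( F] ptr=4 lookahead=) remaining=[) / id $]
Step 9: reduce T->F. Stack=[( T] ptr=4 lookahead=) remaining=[) / id $]
Step 10: reduce E->T. Stack=[( E] ptr=4 lookahead=) remaining=[) / id $]
Step 11: shift ). Stack=[( E )] ptr=5 lookahead=/ remaining=[/ id $]
Step 12: reduce F->( E ). Stack=[F] ptr=5 lookahead=/ remaining=[/ id $]
Step 13: reduce T->F. Stack=[T] ptr=5 lookahead=/ remaining=[/ id $]
Step 14: shift /. Stack=[T /] ptr=6 lookahead=id remaining=[id $]
Step 15: shift id. Stack=[T / id] ptr=7 lookahead=$ remaining=[$]
Step 16: reduce F->id. Stack=[T / F] ptr=7 lookahead=$ remaining=[$]

Answer: T / F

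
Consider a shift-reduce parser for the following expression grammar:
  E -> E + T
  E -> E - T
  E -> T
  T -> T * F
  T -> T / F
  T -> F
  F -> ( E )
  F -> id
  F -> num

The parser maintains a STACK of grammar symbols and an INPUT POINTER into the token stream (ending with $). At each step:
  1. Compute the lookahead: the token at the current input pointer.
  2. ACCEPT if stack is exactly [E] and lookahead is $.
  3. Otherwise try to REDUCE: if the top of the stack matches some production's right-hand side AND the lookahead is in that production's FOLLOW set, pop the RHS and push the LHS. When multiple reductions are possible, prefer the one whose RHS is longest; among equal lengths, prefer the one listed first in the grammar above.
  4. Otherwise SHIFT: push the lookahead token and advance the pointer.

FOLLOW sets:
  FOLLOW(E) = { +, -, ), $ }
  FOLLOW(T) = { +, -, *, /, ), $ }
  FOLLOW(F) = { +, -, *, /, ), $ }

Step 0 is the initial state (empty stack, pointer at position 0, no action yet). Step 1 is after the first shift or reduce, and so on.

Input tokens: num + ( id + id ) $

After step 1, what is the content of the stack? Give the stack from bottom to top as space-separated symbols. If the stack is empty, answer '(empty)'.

Answer: num

Derivation:
Step 1: shift num. Stack=[num] ptr=1 lookahead=+ remaining=[+ ( id + id ) $]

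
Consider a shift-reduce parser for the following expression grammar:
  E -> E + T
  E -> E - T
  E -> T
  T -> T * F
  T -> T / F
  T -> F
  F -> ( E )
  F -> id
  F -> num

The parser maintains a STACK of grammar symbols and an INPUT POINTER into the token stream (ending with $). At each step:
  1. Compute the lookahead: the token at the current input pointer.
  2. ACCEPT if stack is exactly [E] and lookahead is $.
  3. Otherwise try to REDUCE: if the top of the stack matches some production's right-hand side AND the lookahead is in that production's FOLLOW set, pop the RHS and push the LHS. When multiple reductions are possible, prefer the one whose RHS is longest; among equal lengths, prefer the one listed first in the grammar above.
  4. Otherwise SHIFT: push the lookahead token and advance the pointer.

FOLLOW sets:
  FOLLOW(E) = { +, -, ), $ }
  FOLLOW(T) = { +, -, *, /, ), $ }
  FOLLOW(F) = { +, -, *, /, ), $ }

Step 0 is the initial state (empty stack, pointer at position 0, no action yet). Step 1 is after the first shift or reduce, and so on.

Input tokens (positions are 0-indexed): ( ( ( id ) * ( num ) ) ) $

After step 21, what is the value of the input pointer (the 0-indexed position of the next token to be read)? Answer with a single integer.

Answer: 10

Derivation:
Step 1: shift (. Stack=[(] ptr=1 lookahead=( remaining=[( ( id ) * ( num ) ) ) $]
Step 2: shift (. Stack=[( (] ptr=2 lookahead=( remaining=[( id ) * ( num ) ) ) $]
Step 3: shift (. Stack=[( ( (] ptr=3 lookahead=id remaining=[id ) * ( num ) ) ) $]
Step 4: shift id. Stack=[( ( ( id] ptr=4 lookahead=) remaining=[) * ( num ) ) ) $]
Step 5: reduce F->id. Stack=[( ( ( F] ptr=4 lookahead=) remaining=[) * ( num ) ) ) $]
Step 6: reduce T->F. Stack=[( ( ( T] ptr=4 lookahead=) remaining=[) * ( num ) ) ) $]
Step 7: reduce E->T. Stack=[( ( ( E] ptr=4 lookahead=) remaining=[) * ( num ) ) ) $]
Step 8: shift ). Stack=[( ( ( E )] ptr=5 lookahead=* remaining=[* ( num ) ) ) $]
Step 9: reduce F->( E ). Stack=[( ( F] ptr=5 lookahead=* remaining=[* ( num ) ) ) $]
Step 10: reduce T->F. Stack=[( ( T] ptr=5 lookahead=* remaining=[* ( num ) ) ) $]
Step 11: shift *. Stack=[( ( T *] ptr=6 lookahead=( remaining=[( num ) ) ) $]
Step 12: shift (. Stack=[( ( T * (] ptr=7 lookahead=num remaining=[num ) ) ) $]
Step 13: shift num. Stack=[( ( T * ( num] ptr=8 lookahead=) remaining=[) ) ) $]
Step 14: reduce F->num. Stack=[( ( T * ( F] ptr=8 lookahead=) remaining=[) ) ) $]
Step 15: reduce T->F. Stack=[( ( T * ( T] ptr=8 lookahead=) remaining=[) ) ) $]
Step 16: reduce E->T. Stack=[( ( T * ( E] ptr=8 lookahead=) remaining=[) ) ) $]
Step 17: shift ). Stack=[( ( T * ( E )] ptr=9 lookahead=) remaining=[) ) $]
Step 18: reduce F->( E ). Stack=[( ( T * F] ptr=9 lookahead=) remaining=[) ) $]
Step 19: reduce T->T * F. Stack=[( ( T] ptr=9 lookahead=) remaining=[) ) $]
Step 20: reduce E->T. Stack=[( ( E] ptr=9 lookahead=) remaining=[) ) $]
Step 21: shift ). Stack=[( ( E )] ptr=10 lookahead=) remaining=[) $]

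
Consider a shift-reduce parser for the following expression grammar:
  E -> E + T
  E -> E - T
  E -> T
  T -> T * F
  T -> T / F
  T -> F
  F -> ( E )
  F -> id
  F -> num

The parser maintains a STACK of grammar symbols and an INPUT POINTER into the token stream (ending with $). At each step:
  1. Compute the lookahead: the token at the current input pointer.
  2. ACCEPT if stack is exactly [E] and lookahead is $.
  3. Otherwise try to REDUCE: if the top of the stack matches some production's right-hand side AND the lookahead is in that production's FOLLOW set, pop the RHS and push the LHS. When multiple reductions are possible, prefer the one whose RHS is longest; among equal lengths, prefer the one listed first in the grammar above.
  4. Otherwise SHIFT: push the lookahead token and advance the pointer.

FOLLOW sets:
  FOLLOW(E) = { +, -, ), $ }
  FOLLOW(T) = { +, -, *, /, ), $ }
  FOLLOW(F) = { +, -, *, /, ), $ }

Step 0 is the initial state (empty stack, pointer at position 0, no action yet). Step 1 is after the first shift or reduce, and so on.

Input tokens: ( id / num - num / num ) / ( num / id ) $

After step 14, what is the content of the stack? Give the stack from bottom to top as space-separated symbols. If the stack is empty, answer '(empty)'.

Answer: ( E - T /

Derivation:
Step 1: shift (. Stack=[(] ptr=1 lookahead=id remaining=[id / num - num / num ) / ( num / id ) $]
Step 2: shift id. Stack=[( id] ptr=2 lookahead=/ remaining=[/ num - num / num ) / ( num / id ) $]
Step 3: reduce F->id. Stack=[( F] ptr=2 lookahead=/ remaining=[/ num - num / num ) / ( num / id ) $]
Step 4: reduce T->F. Stack=[( T] ptr=2 lookahead=/ remaining=[/ num - num / num ) / ( num / id ) $]
Step 5: shift /. Stack=[( T /] ptr=3 lookahead=num remaining=[num - num / num ) / ( num / id ) $]
Step 6: shift num. Stack=[( T / num] ptr=4 lookahead=- remaining=[- num / num ) / ( num / id ) $]
Step 7: reduce F->num. Stack=[( T / F] ptr=4 lookahead=- remaining=[- num / num ) / ( num / id ) $]
Step 8: reduce T->T / F. Stack=[( T] ptr=4 lookahead=- remaining=[- num / num ) / ( num / id ) $]
Step 9: reduce E->T. Stack=[( E] ptr=4 lookahead=- remaining=[- num / num ) / ( num / id ) $]
Step 10: shift -. Stack=[( E -] ptr=5 lookahead=num remaining=[num / num ) / ( num / id ) $]
Step 11: shift num. Stack=[( E - num] ptr=6 lookahead=/ remaining=[/ num ) / ( num / id ) $]
Step 12: reduce F->num. Stack=[( E - F] ptr=6 lookahead=/ remaining=[/ num ) / ( num / id ) $]
Step 13: reduce T->F. Stack=[( E - T] ptr=6 lookahead=/ remaining=[/ num ) / ( num / id ) $]
Step 14: shift /. Stack=[( E - T /] ptr=7 lookahead=num remaining=[num ) / ( num / id ) $]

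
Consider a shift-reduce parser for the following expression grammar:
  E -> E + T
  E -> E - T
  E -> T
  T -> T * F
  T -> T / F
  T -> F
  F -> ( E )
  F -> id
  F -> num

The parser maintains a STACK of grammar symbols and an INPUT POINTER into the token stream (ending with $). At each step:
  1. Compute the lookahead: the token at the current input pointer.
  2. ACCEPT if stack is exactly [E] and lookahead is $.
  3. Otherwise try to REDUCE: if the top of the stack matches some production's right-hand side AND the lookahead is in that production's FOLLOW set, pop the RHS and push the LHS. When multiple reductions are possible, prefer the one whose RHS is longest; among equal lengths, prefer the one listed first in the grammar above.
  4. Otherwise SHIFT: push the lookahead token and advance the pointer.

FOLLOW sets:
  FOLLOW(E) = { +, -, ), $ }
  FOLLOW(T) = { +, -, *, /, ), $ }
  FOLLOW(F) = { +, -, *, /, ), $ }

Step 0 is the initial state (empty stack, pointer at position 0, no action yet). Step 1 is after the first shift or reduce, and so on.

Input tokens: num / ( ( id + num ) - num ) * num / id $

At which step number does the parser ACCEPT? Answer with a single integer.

Answer: 37

Derivation:
Step 1: shift num. Stack=[num] ptr=1 lookahead=/ remaining=[/ ( ( id + num ) - num ) * num / id $]
Step 2: reduce F->num. Stack=[F] ptr=1 lookahead=/ remaining=[/ ( ( id + num ) - num ) * num / id $]
Step 3: reduce T->F. Stack=[T] ptr=1 lookahead=/ remaining=[/ ( ( id + num ) - num ) * num / id $]
Step 4: shift /. Stack=[T /] ptr=2 lookahead=( remaining=[( ( id + num ) - num ) * num / id $]
Step 5: shift (. Stack=[T / (] ptr=3 lookahead=( remaining=[( id + num ) - num ) * num / id $]
Step 6: shift (. Stack=[T / ( (] ptr=4 lookahead=id remaining=[id + num ) - num ) * num / id $]
Step 7: shift id. Stack=[T / ( ( id] ptr=5 lookahead=+ remaining=[+ num ) - num ) * num / id $]
Step 8: reduce F->id. Stack=[T / ( ( F] ptr=5 lookahead=+ remaining=[+ num ) - num ) * num / id $]
Step 9: reduce T->F. Stack=[T / ( ( T] ptr=5 lookahead=+ remaining=[+ num ) - num ) * num / id $]
Step 10: reduce E->T. Stack=[T / ( ( E] ptr=5 lookahead=+ remaining=[+ num ) - num ) * num / id $]
Step 11: shift +. Stack=[T / ( ( E +] ptr=6 lookahead=num remaining=[num ) - num ) * num / id $]
Step 12: shift num. Stack=[T / ( ( E + num] ptr=7 lookahead=) remaining=[) - num ) * num / id $]
Step 13: reduce F->num. Stack=[T / ( ( E + F] ptr=7 lookahead=) remaining=[) - num ) * num / id $]
Step 14: reduce T->F. Stack=[T / ( ( E + T] ptr=7 lookahead=) remaining=[) - num ) * num / id $]
Step 15: reduce E->E + T. Stack=[T / ( ( E] ptr=7 lookahead=) remaining=[) - num ) * num / id $]
Step 16: shift ). Stack=[T / ( ( E )] ptr=8 lookahead=- remaining=[- num ) * num / id $]
Step 17: reduce F->( E ). Stack=[T / ( F] ptr=8 lookahead=- remaining=[- num ) * num / id $]
Step 18: reduce T->F. Stack=[T / ( T] ptr=8 lookahead=- remaining=[- num ) * num / id $]
Step 19: reduce E->T. Stack=[T / ( E] ptr=8 lookahead=- remaining=[- num ) * num / id $]
Step 20: shift -. Stack=[T / ( E -] ptr=9 lookahead=num remaining=[num ) * num / id $]
Step 21: shift num. Stack=[T / ( E - num] ptr=10 lookahead=) remaining=[) * num / id $]
Step 22: reduce F->num. Stack=[T / ( E - F] ptr=10 lookahead=) remaining=[) * num / id $]
Step 23: reduce T->F. Stack=[T / ( E - T] ptr=10 lookahead=) remaining=[) * num / id $]
Step 24: reduce E->E - T. Stack=[T / ( E] ptr=10 lookahead=) remaining=[) * num / id $]
Step 25: shift ). Stack=[T / ( E )] ptr=11 lookahead=* remaining=[* num / id $]
Step 26: reduce F->( E ). Stack=[T / F] ptr=11 lookahead=* remaining=[* num / id $]
Step 27: reduce T->T / F. Stack=[T] ptr=11 lookahead=* remaining=[* num / id $]
Step 28: shift *. Stack=[T *] ptr=12 lookahead=num remaining=[num / id $]
Step 29: shift num. Stack=[T * num] ptr=13 lookahead=/ remaining=[/ id $]
Step 30: reduce F->num. Stack=[T * F] ptr=13 lookahead=/ remaining=[/ id $]
Step 31: reduce T->T * F. Stack=[T] ptr=13 lookahead=/ remaining=[/ id $]
Step 32: shift /. Stack=[T /] ptr=14 lookahead=id remaining=[id $]
Step 33: shift id. Stack=[T / id] ptr=15 lookahead=$ remaining=[$]
Step 34: reduce F->id. Stack=[T / F] ptr=15 lookahead=$ remaining=[$]
Step 35: reduce T->T / F. Stack=[T] ptr=15 lookahead=$ remaining=[$]
Step 36: reduce E->T. Stack=[E] ptr=15 lookahead=$ remaining=[$]
Step 37: accept. Stack=[E] ptr=15 lookahead=$ remaining=[$]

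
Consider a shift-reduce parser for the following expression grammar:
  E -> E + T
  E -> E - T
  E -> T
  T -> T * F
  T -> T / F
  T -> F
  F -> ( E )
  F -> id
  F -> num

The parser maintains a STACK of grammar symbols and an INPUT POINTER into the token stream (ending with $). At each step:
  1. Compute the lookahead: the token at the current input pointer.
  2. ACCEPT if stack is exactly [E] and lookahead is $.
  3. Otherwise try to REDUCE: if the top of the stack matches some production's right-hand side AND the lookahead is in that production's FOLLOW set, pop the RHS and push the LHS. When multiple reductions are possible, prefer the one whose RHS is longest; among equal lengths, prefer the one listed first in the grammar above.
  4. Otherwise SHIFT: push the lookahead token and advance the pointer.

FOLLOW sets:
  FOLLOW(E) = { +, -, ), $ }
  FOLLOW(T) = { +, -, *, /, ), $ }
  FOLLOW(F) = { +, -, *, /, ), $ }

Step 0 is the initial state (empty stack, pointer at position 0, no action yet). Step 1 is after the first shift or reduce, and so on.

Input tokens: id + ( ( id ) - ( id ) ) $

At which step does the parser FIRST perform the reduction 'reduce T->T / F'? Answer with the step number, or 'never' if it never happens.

Answer: never

Derivation:
Step 1: shift id. Stack=[id] ptr=1 lookahead=+ remaining=[+ ( ( id ) - ( id ) ) $]
Step 2: reduce F->id. Stack=[F] ptr=1 lookahead=+ remaining=[+ ( ( id ) - ( id ) ) $]
Step 3: reduce T->F. Stack=[T] ptr=1 lookahead=+ remaining=[+ ( ( id ) - ( id ) ) $]
Step 4: reduce E->T. Stack=[E] ptr=1 lookahead=+ remaining=[+ ( ( id ) - ( id ) ) $]
Step 5: shift +. Stack=[E +] ptr=2 lookahead=( remaining=[( ( id ) - ( id ) ) $]
Step 6: shift (. Stack=[E + (] ptr=3 lookahead=( remaining=[( id ) - ( id ) ) $]
Step 7: shift (. Stack=[E + ( (] ptr=4 lookahead=id remaining=[id ) - ( id ) ) $]
Step 8: shift id. Stack=[E + ( ( id] ptr=5 lookahead=) remaining=[) - ( id ) ) $]
Step 9: reduce F->id. Stack=[E + ( ( F] ptr=5 lookahead=) remaining=[) - ( id ) ) $]
Step 10: reduce T->F. Stack=[E + ( ( T] ptr=5 lookahead=) remaining=[) - ( id ) ) $]
Step 11: reduce E->T. Stack=[E + ( ( E] ptr=5 lookahead=) remaining=[) - ( id ) ) $]
Step 12: shift ). Stack=[E + ( ( E )] ptr=6 lookahead=- remaining=[- ( id ) ) $]
Step 13: reduce F->( E ). Stack=[E + ( F] ptr=6 lookahead=- remaining=[- ( id ) ) $]
Step 14: reduce T->F. Stack=[E + ( T] ptr=6 lookahead=- remaining=[- ( id ) ) $]
Step 15: reduce E->T. Stack=[E + ( E] ptr=6 lookahead=- remaining=[- ( id ) ) $]
Step 16: shift -. Stack=[E + ( E -] ptr=7 lookahead=( remaining=[( id ) ) $]
Step 17: shift (. Stack=[E + ( E - (] ptr=8 lookahead=id remaining=[id ) ) $]
Step 18: shift id. Stack=[E + ( E - ( id] ptr=9 lookahead=) remaining=[) ) $]
Step 19: reduce F->id. Stack=[E + ( E - ( F] ptr=9 lookahead=) remaining=[) ) $]
Step 20: reduce T->F. Stack=[E + ( E - ( T] ptr=9 lookahead=) remaining=[) ) $]
Step 21: reduce E->T. Stack=[E + ( E - ( E] ptr=9 lookahead=) remaining=[) ) $]
Step 22: shift ). Stack=[E + ( E - ( E )] ptr=10 lookahead=) remaining=[) $]
Step 23: reduce F->( E ). Stack=[E + ( E - F] ptr=10 lookahead=) remaining=[) $]
Step 24: reduce T->F. Stack=[E + ( E - T] ptr=10 lookahead=) remaining=[) $]
Step 25: reduce E->E - T. Stack=[E + ( E] ptr=10 lookahead=) remaining=[) $]
Step 26: shift ). Stack=[E + ( E )] ptr=11 lookahead=$ remaining=[$]
Step 27: reduce F->( E ). Stack=[E + F] ptr=11 lookahead=$ remaining=[$]
Step 28: reduce T->F. Stack=[E + T] ptr=11 lookahead=$ remaining=[$]
Step 29: reduce E->E + T. Stack=[E] ptr=11 lookahead=$ remaining=[$]
Step 30: accept. Stack=[E] ptr=11 lookahead=$ remaining=[$]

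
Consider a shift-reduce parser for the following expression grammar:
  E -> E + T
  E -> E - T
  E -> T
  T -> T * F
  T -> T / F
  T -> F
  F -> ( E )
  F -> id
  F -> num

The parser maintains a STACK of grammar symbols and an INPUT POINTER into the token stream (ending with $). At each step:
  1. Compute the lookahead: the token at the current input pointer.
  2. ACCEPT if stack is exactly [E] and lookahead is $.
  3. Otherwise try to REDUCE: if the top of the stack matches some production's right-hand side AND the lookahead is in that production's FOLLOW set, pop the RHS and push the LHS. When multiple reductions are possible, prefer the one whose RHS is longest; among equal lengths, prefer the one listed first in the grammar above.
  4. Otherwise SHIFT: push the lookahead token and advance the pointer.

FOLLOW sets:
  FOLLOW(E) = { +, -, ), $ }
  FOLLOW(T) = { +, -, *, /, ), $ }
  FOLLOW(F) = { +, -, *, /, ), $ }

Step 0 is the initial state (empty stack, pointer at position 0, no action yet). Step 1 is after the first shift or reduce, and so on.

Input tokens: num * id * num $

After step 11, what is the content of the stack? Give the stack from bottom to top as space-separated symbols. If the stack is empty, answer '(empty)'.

Answer: T

Derivation:
Step 1: shift num. Stack=[num] ptr=1 lookahead=* remaining=[* id * num $]
Step 2: reduce F->num. Stack=[F] ptr=1 lookahead=* remaining=[* id * num $]
Step 3: reduce T->F. Stack=[T] ptr=1 lookahead=* remaining=[* id * num $]
Step 4: shift *. Stack=[T *] ptr=2 lookahead=id remaining=[id * num $]
Step 5: shift id. Stack=[T * id] ptr=3 lookahead=* remaining=[* num $]
Step 6: reduce F->id. Stack=[T * F] ptr=3 lookahead=* remaining=[* num $]
Step 7: reduce T->T * F. Stack=[T] ptr=3 lookahead=* remaining=[* num $]
Step 8: shift *. Stack=[T *] ptr=4 lookahead=num remaining=[num $]
Step 9: shift num. Stack=[T * num] ptr=5 lookahead=$ remaining=[$]
Step 10: reduce F->num. Stack=[T * F] ptr=5 lookahead=$ remaining=[$]
Step 11: reduce T->T * F. Stack=[T] ptr=5 lookahead=$ remaining=[$]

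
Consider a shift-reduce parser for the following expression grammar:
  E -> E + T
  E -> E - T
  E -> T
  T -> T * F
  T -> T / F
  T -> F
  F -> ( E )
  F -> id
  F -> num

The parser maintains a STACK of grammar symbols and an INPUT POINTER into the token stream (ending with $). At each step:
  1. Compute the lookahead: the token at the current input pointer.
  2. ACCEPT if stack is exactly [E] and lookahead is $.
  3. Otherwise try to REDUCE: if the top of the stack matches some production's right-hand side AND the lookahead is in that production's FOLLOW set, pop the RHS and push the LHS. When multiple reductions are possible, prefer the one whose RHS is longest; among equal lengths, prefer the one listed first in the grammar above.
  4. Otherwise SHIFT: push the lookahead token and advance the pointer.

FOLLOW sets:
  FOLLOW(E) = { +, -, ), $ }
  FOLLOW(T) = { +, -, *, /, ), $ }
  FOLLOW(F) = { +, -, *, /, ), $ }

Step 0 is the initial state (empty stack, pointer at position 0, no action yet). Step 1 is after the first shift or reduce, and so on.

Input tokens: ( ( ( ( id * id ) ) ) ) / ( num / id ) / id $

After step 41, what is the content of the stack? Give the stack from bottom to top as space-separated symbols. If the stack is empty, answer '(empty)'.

Step 1: shift (. Stack=[(] ptr=1 lookahead=( remaining=[( ( ( id * id ) ) ) ) / ( num / id ) / id $]
Step 2: shift (. Stack=[( (] ptr=2 lookahead=( remaining=[( ( id * id ) ) ) ) / ( num / id ) / id $]
Step 3: shift (. Stack=[( ( (] ptr=3 lookahead=( remaining=[( id * id ) ) ) ) / ( num / id ) / id $]
Step 4: shift (. Stack=[( ( ( (] ptr=4 lookahead=id remaining=[id * id ) ) ) ) / ( num / id ) / id $]
Step 5: shift id. Stack=[( ( ( ( id] ptr=5 lookahead=* remaining=[* id ) ) ) ) / ( num / id ) / id $]
Step 6: reduce F->id. Stack=[( ( ( ( F] ptr=5 lookahead=* remaining=[* id ) ) ) ) / ( num / id ) / id $]
Step 7: reduce T->F. Stack=[( ( ( ( T] ptr=5 lookahead=* remaining=[* id ) ) ) ) / ( num / id ) / id $]
Step 8: shift *. Stack=[( ( ( ( T *] ptr=6 lookahead=id remaining=[id ) ) ) ) / ( num / id ) / id $]
Step 9: shift id. Stack=[( ( ( ( T * id] ptr=7 lookahead=) remaining=[) ) ) ) / ( num / id ) / id $]
Step 10: reduce F->id. Stack=[( ( ( ( T * F] ptr=7 lookahead=) remaining=[) ) ) ) / ( num / id ) / id $]
Step 11: reduce T->T * F. Stack=[( ( ( ( T] ptr=7 lookahead=) remaining=[) ) ) ) / ( num / id ) / id $]
Step 12: reduce E->T. Stack=[( ( ( ( E] ptr=7 lookahead=) remaining=[) ) ) ) / ( num / id ) / id $]
Step 13: shift ). Stack=[( ( ( ( E )] ptr=8 lookahead=) remaining=[) ) ) / ( num / id ) / id $]
Step 14: reduce F->( E ). Stack=[( ( ( F] ptr=8 lookahead=) remaining=[) ) ) / ( num / id ) / id $]
Step 15: reduce T->F. Stack=[( ( ( T] ptr=8 lookahead=) remaining=[) ) ) / ( num / id ) / id $]
Step 16: reduce E->T. Stack=[( ( ( E] ptr=8 lookahead=) remaining=[) ) ) / ( num / id ) / id $]
Step 17: shift ). Stack=[( ( ( E )] ptr=9 lookahead=) remaining=[) ) / ( num / id ) / id $]
Step 18: reduce F->( E ). Stack=[( ( F] ptr=9 lookahead=) remaining=[) ) / ( num / id ) / id $]
Step 19: reduce T->F. Stack=[( ( T] ptr=9 lookahead=) remaining=[) ) / ( num / id ) / id $]
Step 20: reduce E->T. Stack=[( ( E] ptr=9 lookahead=) remaining=[) ) / ( num / id ) / id $]
Step 21: shift ). Stack=[( ( E )] ptr=10 lookahead=) remaining=[) / ( num / id ) / id $]
Step 22: reduce F->( E ). Stack=[( F] ptr=10 lookahead=) remaining=[) / ( num / id ) / id $]
Step 23: reduce T->F. Stack=[( T] ptr=10 lookahead=) remaining=[) / ( num / id ) / id $]
Step 24: reduce E->T. Stack=[( E] ptr=10 lookahead=) remaining=[) / ( num / id ) / id $]
Step 25: shift ). Stack=[( E )] ptr=11 lookahead=/ remaining=[/ ( num / id ) / id $]
Step 26: reduce F->( E ). Stack=[F] ptr=11 lookahead=/ remaining=[/ ( num / id ) / id $]
Step 27: reduce T->F. Stack=[T] ptr=11 lookahead=/ remaining=[/ ( num / id ) / id $]
Step 28: shift /. Stack=[T /] ptr=12 lookahead=( remaining=[( num / id ) / id $]
Step 29: shift (. Stack=[T / (] ptr=13 lookahead=num remaining=[num / id ) / id $]
Step 30: shift num. Stack=[T / ( num] ptr=14 lookahead=/ remaining=[/ id ) / id $]
Step 31: reduce F->num. Stack=[T / ( F] ptr=14 lookahead=/ remaining=[/ id ) / id $]
Step 32: reduce T->F. Stack=[T / ( T] ptr=14 lookahead=/ remaining=[/ id ) / id $]
Step 33: shift /. Stack=[T / ( T /] ptr=15 lookahead=id remaining=[id ) / id $]
Step 34: shift id. Stack=[T / ( T / id] ptr=16 lookahead=) remaining=[) / id $]
Step 35: reduce F->id. Stack=[T / ( T / F] ptr=16 lookahead=) remaining=[) / id $]
Step 36: reduce T->T / F. Stack=[T / ( T] ptr=16 lookahead=) remaining=[) / id $]
Step 37: reduce E->T. Stack=[T / ( E] ptr=16 lookahead=) remaining=[) / id $]
Step 38: shift ). Stack=[T / ( E )] ptr=17 lookahead=/ remaining=[/ id $]
Step 39: reduce F->( E ). Stack=[T / F] ptr=17 lookahead=/ remaining=[/ id $]
Step 40: reduce T->T / F. Stack=[T] ptr=17 lookahead=/ remaining=[/ id $]
Step 41: shift /. Stack=[T /] ptr=18 lookahead=id remaining=[id $]

Answer: T /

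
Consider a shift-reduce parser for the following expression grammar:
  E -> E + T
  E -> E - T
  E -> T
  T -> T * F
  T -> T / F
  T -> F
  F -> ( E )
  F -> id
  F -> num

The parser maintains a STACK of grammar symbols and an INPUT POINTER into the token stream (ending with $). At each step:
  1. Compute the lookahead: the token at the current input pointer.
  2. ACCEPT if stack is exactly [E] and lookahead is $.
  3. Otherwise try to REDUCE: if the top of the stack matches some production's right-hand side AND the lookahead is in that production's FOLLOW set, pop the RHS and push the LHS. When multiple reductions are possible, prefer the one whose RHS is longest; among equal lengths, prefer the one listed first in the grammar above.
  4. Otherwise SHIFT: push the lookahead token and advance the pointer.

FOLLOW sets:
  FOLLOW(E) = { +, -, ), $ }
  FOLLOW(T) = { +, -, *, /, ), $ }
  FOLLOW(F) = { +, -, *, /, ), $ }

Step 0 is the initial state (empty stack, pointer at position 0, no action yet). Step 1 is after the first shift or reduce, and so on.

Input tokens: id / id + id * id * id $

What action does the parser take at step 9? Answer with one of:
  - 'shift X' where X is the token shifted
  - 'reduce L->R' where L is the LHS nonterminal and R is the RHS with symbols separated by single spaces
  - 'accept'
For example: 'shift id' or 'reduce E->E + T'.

Step 1: shift id. Stack=[id] ptr=1 lookahead=/ remaining=[/ id + id * id * id $]
Step 2: reduce F->id. Stack=[F] ptr=1 lookahead=/ remaining=[/ id + id * id * id $]
Step 3: reduce T->F. Stack=[T] ptr=1 lookahead=/ remaining=[/ id + id * id * id $]
Step 4: shift /. Stack=[T /] ptr=2 lookahead=id remaining=[id + id * id * id $]
Step 5: shift id. Stack=[T / id] ptr=3 lookahead=+ remaining=[+ id * id * id $]
Step 6: reduce F->id. Stack=[T / F] ptr=3 lookahead=+ remaining=[+ id * id * id $]
Step 7: reduce T->T / F. Stack=[T] ptr=3 lookahead=+ remaining=[+ id * id * id $]
Step 8: reduce E->T. Stack=[E] ptr=3 lookahead=+ remaining=[+ id * id * id $]
Step 9: shift +. Stack=[E +] ptr=4 lookahead=id remaining=[id * id * id $]

Answer: shift +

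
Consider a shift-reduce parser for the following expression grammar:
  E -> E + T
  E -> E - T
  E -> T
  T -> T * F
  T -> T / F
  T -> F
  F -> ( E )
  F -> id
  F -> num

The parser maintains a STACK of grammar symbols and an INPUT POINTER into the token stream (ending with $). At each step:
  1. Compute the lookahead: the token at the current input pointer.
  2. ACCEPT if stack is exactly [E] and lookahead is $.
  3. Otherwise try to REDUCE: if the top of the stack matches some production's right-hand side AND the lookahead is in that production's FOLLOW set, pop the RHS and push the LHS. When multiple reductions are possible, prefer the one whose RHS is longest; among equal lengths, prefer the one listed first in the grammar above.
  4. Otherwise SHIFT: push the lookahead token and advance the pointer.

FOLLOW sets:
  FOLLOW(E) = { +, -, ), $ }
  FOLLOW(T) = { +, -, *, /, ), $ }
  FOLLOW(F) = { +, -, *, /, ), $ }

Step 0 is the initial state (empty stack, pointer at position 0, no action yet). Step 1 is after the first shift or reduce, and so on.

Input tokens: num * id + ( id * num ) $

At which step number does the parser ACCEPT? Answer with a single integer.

Answer: 23

Derivation:
Step 1: shift num. Stack=[num] ptr=1 lookahead=* remaining=[* id + ( id * num ) $]
Step 2: reduce F->num. Stack=[F] ptr=1 lookahead=* remaining=[* id + ( id * num ) $]
Step 3: reduce T->F. Stack=[T] ptr=1 lookahead=* remaining=[* id + ( id * num ) $]
Step 4: shift *. Stack=[T *] ptr=2 lookahead=id remaining=[id + ( id * num ) $]
Step 5: shift id. Stack=[T * id] ptr=3 lookahead=+ remaining=[+ ( id * num ) $]
Step 6: reduce F->id. Stack=[T * F] ptr=3 lookahead=+ remaining=[+ ( id * num ) $]
Step 7: reduce T->T * F. Stack=[T] ptr=3 lookahead=+ remaining=[+ ( id * num ) $]
Step 8: reduce E->T. Stack=[E] ptr=3 lookahead=+ remaining=[+ ( id * num ) $]
Step 9: shift +. Stack=[E +] ptr=4 lookahead=( remaining=[( id * num ) $]
Step 10: shift (. Stack=[E + (] ptr=5 lookahead=id remaining=[id * num ) $]
Step 11: shift id. Stack=[E + ( id] ptr=6 lookahead=* remaining=[* num ) $]
Step 12: reduce F->id. Stack=[E + ( F] ptr=6 lookahead=* remaining=[* num ) $]
Step 13: reduce T->F. Stack=[E + ( T] ptr=6 lookahead=* remaining=[* num ) $]
Step 14: shift *. Stack=[E + ( T *] ptr=7 lookahead=num remaining=[num ) $]
Step 15: shift num. Stack=[E + ( T * num] ptr=8 lookahead=) remaining=[) $]
Step 16: reduce F->num. Stack=[E + ( T * F] ptr=8 lookahead=) remaining=[) $]
Step 17: reduce T->T * F. Stack=[E + ( T] ptr=8 lookahead=) remaining=[) $]
Step 18: reduce E->T. Stack=[E + ( E] ptr=8 lookahead=) remaining=[) $]
Step 19: shift ). Stack=[E + ( E )] ptr=9 lookahead=$ remaining=[$]
Step 20: reduce F->( E ). Stack=[E + F] ptr=9 lookahead=$ remaining=[$]
Step 21: reduce T->F. Stack=[E + T] ptr=9 lookahead=$ remaining=[$]
Step 22: reduce E->E + T. Stack=[E] ptr=9 lookahead=$ remaining=[$]
Step 23: accept. Stack=[E] ptr=9 lookahead=$ remaining=[$]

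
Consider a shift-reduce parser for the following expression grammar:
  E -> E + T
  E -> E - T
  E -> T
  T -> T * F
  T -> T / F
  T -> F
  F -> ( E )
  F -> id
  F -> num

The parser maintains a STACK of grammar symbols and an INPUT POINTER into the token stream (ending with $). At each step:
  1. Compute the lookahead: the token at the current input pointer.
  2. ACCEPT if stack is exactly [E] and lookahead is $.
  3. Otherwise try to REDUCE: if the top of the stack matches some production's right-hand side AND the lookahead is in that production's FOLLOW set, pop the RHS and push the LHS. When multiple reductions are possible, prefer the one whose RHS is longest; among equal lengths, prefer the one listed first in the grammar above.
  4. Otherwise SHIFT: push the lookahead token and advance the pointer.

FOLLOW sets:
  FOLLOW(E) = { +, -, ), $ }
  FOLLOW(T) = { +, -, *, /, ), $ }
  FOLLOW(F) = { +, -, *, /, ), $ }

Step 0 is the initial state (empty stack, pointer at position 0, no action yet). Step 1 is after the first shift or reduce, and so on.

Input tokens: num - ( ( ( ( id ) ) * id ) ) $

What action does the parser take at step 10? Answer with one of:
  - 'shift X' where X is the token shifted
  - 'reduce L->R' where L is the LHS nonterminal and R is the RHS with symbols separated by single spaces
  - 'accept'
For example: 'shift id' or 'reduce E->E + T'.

Answer: shift id

Derivation:
Step 1: shift num. Stack=[num] ptr=1 lookahead=- remaining=[- ( ( ( ( id ) ) * id ) ) $]
Step 2: reduce F->num. Stack=[F] ptr=1 lookahead=- remaining=[- ( ( ( ( id ) ) * id ) ) $]
Step 3: reduce T->F. Stack=[T] ptr=1 lookahead=- remaining=[- ( ( ( ( id ) ) * id ) ) $]
Step 4: reduce E->T. Stack=[E] ptr=1 lookahead=- remaining=[- ( ( ( ( id ) ) * id ) ) $]
Step 5: shift -. Stack=[E -] ptr=2 lookahead=( remaining=[( ( ( ( id ) ) * id ) ) $]
Step 6: shift (. Stack=[E - (] ptr=3 lookahead=( remaining=[( ( ( id ) ) * id ) ) $]
Step 7: shift (. Stack=[E - ( (] ptr=4 lookahead=( remaining=[( ( id ) ) * id ) ) $]
Step 8: shift (. Stack=[E - ( ( (] ptr=5 lookahead=( remaining=[( id ) ) * id ) ) $]
Step 9: shift (. Stack=[E - ( ( ( (] ptr=6 lookahead=id remaining=[id ) ) * id ) ) $]
Step 10: shift id. Stack=[E - ( ( ( ( id] ptr=7 lookahead=) remaining=[) ) * id ) ) $]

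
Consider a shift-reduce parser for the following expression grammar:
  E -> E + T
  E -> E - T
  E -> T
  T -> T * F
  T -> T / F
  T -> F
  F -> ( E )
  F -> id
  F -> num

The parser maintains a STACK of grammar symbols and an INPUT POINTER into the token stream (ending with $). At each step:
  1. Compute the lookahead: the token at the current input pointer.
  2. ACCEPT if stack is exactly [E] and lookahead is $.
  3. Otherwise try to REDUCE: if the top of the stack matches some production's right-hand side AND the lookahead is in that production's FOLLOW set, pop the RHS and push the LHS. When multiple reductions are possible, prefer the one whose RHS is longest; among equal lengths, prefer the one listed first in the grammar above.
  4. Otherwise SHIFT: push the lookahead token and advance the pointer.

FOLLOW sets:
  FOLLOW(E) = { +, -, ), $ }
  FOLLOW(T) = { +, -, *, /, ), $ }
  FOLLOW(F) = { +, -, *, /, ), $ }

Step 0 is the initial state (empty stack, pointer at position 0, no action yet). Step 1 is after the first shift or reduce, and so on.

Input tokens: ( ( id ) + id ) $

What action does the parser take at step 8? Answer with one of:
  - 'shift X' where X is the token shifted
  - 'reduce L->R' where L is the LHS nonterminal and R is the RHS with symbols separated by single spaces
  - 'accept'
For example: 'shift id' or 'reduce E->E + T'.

Answer: reduce F->( E )

Derivation:
Step 1: shift (. Stack=[(] ptr=1 lookahead=( remaining=[( id ) + id ) $]
Step 2: shift (. Stack=[( (] ptr=2 lookahead=id remaining=[id ) + id ) $]
Step 3: shift id. Stack=[( ( id] ptr=3 lookahead=) remaining=[) + id ) $]
Step 4: reduce F->id. Stack=[( ( F] ptr=3 lookahead=) remaining=[) + id ) $]
Step 5: reduce T->F. Stack=[( ( T] ptr=3 lookahead=) remaining=[) + id ) $]
Step 6: reduce E->T. Stack=[( ( E] ptr=3 lookahead=) remaining=[) + id ) $]
Step 7: shift ). Stack=[( ( E )] ptr=4 lookahead=+ remaining=[+ id ) $]
Step 8: reduce F->( E ). Stack=[( F] ptr=4 lookahead=+ remaining=[+ id ) $]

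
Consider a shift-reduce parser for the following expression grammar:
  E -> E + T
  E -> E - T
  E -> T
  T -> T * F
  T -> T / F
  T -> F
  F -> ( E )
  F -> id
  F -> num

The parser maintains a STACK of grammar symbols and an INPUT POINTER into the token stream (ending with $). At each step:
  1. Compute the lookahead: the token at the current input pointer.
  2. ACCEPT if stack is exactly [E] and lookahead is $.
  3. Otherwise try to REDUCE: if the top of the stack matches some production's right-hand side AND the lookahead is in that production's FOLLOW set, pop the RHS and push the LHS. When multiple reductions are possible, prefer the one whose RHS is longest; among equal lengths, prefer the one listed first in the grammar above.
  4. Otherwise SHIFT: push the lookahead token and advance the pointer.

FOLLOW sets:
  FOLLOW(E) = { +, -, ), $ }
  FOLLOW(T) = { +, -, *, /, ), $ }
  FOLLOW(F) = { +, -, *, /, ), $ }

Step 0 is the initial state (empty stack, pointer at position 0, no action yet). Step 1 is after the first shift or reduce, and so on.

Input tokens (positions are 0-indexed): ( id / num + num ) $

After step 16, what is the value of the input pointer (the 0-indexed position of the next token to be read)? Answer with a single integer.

Answer: 7

Derivation:
Step 1: shift (. Stack=[(] ptr=1 lookahead=id remaining=[id / num + num ) $]
Step 2: shift id. Stack=[( id] ptr=2 lookahead=/ remaining=[/ num + num ) $]
Step 3: reduce F->id. Stack=[( F] ptr=2 lookahead=/ remaining=[/ num + num ) $]
Step 4: reduce T->F. Stack=[( T] ptr=2 lookahead=/ remaining=[/ num + num ) $]
Step 5: shift /. Stack=[( T /] ptr=3 lookahead=num remaining=[num + num ) $]
Step 6: shift num. Stack=[( T / num] ptr=4 lookahead=+ remaining=[+ num ) $]
Step 7: reduce F->num. Stack=[( T / F] ptr=4 lookahead=+ remaining=[+ num ) $]
Step 8: reduce T->T / F. Stack=[( T] ptr=4 lookahead=+ remaining=[+ num ) $]
Step 9: reduce E->T. Stack=[( E] ptr=4 lookahead=+ remaining=[+ num ) $]
Step 10: shift +. Stack=[( E +] ptr=5 lookahead=num remaining=[num ) $]
Step 11: shift num. Stack=[( E + num] ptr=6 lookahead=) remaining=[) $]
Step 12: reduce F->num. Stack=[( E + F] ptr=6 lookahead=) remaining=[) $]
Step 13: reduce T->F. Stack=[( E + T] ptr=6 lookahead=) remaining=[) $]
Step 14: reduce E->E + T. Stack=[( E] ptr=6 lookahead=) remaining=[) $]
Step 15: shift ). Stack=[( E )] ptr=7 lookahead=$ remaining=[$]
Step 16: reduce F->( E ). Stack=[F] ptr=7 lookahead=$ remaining=[$]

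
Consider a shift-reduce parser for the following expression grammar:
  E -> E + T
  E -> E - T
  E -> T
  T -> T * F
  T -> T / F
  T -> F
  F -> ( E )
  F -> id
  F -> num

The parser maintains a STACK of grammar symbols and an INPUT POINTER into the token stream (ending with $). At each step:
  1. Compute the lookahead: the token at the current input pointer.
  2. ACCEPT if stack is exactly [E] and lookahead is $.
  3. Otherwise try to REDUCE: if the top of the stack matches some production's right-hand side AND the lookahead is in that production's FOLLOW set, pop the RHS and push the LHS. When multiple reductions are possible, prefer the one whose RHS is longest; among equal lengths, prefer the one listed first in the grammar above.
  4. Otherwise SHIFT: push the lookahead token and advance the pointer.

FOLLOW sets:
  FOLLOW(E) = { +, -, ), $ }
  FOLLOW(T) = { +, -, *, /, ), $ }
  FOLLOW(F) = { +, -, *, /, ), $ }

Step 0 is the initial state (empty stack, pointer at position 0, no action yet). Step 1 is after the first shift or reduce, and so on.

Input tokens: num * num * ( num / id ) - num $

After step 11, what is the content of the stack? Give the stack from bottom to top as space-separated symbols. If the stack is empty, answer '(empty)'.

Step 1: shift num. Stack=[num] ptr=1 lookahead=* remaining=[* num * ( num / id ) - num $]
Step 2: reduce F->num. Stack=[F] ptr=1 lookahead=* remaining=[* num * ( num / id ) - num $]
Step 3: reduce T->F. Stack=[T] ptr=1 lookahead=* remaining=[* num * ( num / id ) - num $]
Step 4: shift *. Stack=[T *] ptr=2 lookahead=num remaining=[num * ( num / id ) - num $]
Step 5: shift num. Stack=[T * num] ptr=3 lookahead=* remaining=[* ( num / id ) - num $]
Step 6: reduce F->num. Stack=[T * F] ptr=3 lookahead=* remaining=[* ( num / id ) - num $]
Step 7: reduce T->T * F. Stack=[T] ptr=3 lookahead=* remaining=[* ( num / id ) - num $]
Step 8: shift *. Stack=[T *] ptr=4 lookahead=( remaining=[( num / id ) - num $]
Step 9: shift (. Stack=[T * (] ptr=5 lookahead=num remaining=[num / id ) - num $]
Step 10: shift num. Stack=[T * ( num] ptr=6 lookahead=/ remaining=[/ id ) - num $]
Step 11: reduce F->num. Stack=[T * ( F] ptr=6 lookahead=/ remaining=[/ id ) - num $]

Answer: T * ( F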